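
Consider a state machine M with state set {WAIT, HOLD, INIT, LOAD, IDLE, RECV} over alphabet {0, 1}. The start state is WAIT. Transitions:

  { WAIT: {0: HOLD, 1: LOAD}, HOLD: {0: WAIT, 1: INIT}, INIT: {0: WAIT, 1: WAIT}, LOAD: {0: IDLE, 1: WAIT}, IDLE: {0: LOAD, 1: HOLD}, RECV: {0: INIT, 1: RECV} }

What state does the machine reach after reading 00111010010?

WAIT

start at WAIT
read '0': WAIT → HOLD
read '0': HOLD → WAIT
read '1': WAIT → LOAD
read '1': LOAD → WAIT
read '1': WAIT → LOAD
read '0': LOAD → IDLE
read '1': IDLE → HOLD
read '0': HOLD → WAIT
read '0': WAIT → HOLD
read '1': HOLD → INIT
read '0': INIT → WAIT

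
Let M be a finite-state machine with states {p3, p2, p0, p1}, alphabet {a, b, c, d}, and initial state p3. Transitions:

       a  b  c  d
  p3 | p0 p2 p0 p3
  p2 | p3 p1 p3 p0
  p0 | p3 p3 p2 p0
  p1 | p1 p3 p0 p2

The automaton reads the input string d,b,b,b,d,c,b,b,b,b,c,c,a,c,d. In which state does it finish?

Trace: p3 -d-> p3 -b-> p2 -b-> p1 -b-> p3 -d-> p3 -c-> p0 -b-> p3 -b-> p2 -b-> p1 -b-> p3 -c-> p0 -c-> p2 -a-> p3 -c-> p0 -d-> p0

p0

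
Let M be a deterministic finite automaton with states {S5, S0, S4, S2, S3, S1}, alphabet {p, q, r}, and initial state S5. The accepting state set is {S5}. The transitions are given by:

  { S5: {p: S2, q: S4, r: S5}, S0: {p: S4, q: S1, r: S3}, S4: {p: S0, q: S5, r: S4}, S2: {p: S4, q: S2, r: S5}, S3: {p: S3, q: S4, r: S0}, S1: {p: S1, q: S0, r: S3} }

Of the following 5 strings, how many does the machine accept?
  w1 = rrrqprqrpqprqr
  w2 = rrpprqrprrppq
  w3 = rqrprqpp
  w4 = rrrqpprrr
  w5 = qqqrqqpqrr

w1: S5 → S5 → S5 → S5 → S4 → S0 → S3 → S4 → S4 → S0 → S1 → S1 → S3 → S4 → S4  → end S4, rejected
w2: S5 → S5 → S5 → S2 → S4 → S4 → S5 → S5 → S2 → S5 → S5 → S2 → S4 → S5  → end S5, accepted
w3: S5 → S5 → S4 → S4 → S0 → S3 → S4 → S0 → S4  → end S4, rejected
w4: S5 → S5 → S5 → S5 → S4 → S0 → S4 → S4 → S4 → S4  → end S4, rejected
w5: S5 → S4 → S5 → S4 → S4 → S5 → S4 → S0 → S1 → S3 → S0  → end S0, rejected

1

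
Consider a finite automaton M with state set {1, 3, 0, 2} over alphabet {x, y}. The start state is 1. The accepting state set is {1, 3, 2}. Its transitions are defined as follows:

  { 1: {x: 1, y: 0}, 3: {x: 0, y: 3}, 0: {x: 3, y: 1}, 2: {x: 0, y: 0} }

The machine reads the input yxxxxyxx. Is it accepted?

start at 1
read 'y': 1 → 0
read 'x': 0 → 3
read 'x': 3 → 0
read 'x': 0 → 3
read 'x': 3 → 0
read 'y': 0 → 1
read 'x': 1 → 1
read 'x': 1 → 1
End state 1 is accepting.

Yes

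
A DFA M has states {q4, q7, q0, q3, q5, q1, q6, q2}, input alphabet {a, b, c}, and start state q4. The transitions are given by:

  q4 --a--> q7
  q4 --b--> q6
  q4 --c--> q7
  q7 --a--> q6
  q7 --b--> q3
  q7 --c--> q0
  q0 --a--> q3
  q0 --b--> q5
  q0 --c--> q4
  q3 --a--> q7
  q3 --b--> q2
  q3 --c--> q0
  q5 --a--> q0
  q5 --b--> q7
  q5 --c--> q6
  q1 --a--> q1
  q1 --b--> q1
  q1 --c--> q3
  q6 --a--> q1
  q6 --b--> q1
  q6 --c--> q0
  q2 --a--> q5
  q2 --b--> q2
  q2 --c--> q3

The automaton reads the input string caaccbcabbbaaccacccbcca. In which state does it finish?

Trace: q4 -c-> q7 -a-> q6 -a-> q1 -c-> q3 -c-> q0 -b-> q5 -c-> q6 -a-> q1 -b-> q1 -b-> q1 -b-> q1 -a-> q1 -a-> q1 -c-> q3 -c-> q0 -a-> q3 -c-> q0 -c-> q4 -c-> q7 -b-> q3 -c-> q0 -c-> q4 -a-> q7

q7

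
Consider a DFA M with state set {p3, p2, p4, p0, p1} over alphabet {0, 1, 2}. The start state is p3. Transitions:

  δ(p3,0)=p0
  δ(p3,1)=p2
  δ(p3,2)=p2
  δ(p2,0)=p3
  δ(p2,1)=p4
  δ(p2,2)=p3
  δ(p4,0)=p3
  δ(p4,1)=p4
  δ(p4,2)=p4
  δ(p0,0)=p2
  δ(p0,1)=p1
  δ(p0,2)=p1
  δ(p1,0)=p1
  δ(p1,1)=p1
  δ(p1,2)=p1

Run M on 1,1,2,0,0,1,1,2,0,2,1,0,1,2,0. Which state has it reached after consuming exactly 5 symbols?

p3 → p2 → p4 → p4 → p3 → p0
After 5 symbols: p0.

p0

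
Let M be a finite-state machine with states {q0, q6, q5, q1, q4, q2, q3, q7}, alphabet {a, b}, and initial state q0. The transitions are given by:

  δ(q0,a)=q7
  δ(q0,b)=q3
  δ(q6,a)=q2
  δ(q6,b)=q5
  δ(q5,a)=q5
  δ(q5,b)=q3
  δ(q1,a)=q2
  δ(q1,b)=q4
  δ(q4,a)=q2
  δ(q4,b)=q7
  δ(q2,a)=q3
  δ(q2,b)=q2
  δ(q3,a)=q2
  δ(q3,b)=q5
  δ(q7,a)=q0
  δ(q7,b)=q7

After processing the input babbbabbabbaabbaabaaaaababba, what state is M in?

q5

q0 → q3 → q2 → q2 → q2 → q2 → q3 → q5 → q3 → q2 → q2 → q2 → q3 → q2 → q2 → q2 → q3 → q2 → q2 → q3 → q2 → q3 → q2 → q3 → q5 → q5 → q3 → q5 → q5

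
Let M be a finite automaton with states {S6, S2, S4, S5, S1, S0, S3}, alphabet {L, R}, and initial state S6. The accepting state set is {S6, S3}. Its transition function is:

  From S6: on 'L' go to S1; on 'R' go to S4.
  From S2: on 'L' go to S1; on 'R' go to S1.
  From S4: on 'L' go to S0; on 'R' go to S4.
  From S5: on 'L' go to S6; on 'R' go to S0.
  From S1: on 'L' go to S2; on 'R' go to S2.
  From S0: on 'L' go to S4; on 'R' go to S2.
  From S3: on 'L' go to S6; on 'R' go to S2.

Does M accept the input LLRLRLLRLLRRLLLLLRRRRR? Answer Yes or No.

No

start at S6
read 'L': S6 → S1
read 'L': S1 → S2
read 'R': S2 → S1
read 'L': S1 → S2
read 'R': S2 → S1
read 'L': S1 → S2
read 'L': S2 → S1
read 'R': S1 → S2
read 'L': S2 → S1
read 'L': S1 → S2
read 'R': S2 → S1
read 'R': S1 → S2
read 'L': S2 → S1
read 'L': S1 → S2
read 'L': S2 → S1
read 'L': S1 → S2
read 'L': S2 → S1
read 'R': S1 → S2
read 'R': S2 → S1
read 'R': S1 → S2
read 'R': S2 → S1
read 'R': S1 → S2
End state S2 is not accepting.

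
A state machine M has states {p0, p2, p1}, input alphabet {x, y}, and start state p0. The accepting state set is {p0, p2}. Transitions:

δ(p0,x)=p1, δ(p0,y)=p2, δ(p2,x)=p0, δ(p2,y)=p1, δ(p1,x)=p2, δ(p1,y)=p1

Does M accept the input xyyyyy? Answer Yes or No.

Trace: p0 -x-> p1 -y-> p1 -y-> p1 -y-> p1 -y-> p1 -y-> p1
End state p1 is not accepting.

No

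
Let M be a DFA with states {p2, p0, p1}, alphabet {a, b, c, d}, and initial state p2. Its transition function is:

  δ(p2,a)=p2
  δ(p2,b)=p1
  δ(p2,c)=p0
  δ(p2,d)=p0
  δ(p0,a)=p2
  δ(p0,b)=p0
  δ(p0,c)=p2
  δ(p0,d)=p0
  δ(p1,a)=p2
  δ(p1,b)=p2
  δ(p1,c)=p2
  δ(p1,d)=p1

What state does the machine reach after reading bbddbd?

p0

start at p2
read 'b': p2 → p1
read 'b': p1 → p2
read 'd': p2 → p0
read 'd': p0 → p0
read 'b': p0 → p0
read 'd': p0 → p0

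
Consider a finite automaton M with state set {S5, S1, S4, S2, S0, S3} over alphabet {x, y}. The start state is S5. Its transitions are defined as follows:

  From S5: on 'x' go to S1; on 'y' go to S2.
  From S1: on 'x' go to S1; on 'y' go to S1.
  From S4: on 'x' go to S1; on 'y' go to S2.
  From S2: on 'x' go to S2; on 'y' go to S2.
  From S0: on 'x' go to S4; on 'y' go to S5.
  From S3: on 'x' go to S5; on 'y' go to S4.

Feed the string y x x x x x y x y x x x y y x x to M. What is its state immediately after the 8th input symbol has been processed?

start at S5
read 'y': S5 → S2
read 'x': S2 → S2
read 'x': S2 → S2
read 'x': S2 → S2
read 'x': S2 → S2
read 'x': S2 → S2
read 'y': S2 → S2
read 'x': S2 → S2
After 8 symbols: S2.

S2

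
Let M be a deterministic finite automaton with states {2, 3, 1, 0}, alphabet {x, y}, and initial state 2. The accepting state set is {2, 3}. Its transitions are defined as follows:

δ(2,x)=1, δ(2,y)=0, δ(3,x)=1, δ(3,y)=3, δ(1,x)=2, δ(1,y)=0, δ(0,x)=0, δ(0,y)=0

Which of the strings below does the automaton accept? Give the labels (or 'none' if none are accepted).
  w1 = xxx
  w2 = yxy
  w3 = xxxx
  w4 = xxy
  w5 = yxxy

w1:
  start at 2
  read 'x': 2 → 1
  read 'x': 1 → 2
  read 'x': 2 → 1
  end 1, rejected
w2:
  start at 2
  read 'y': 2 → 0
  read 'x': 0 → 0
  read 'y': 0 → 0
  end 0, rejected
w3:
  start at 2
  read 'x': 2 → 1
  read 'x': 1 → 2
  read 'x': 2 → 1
  read 'x': 1 → 2
  end 2, accepted
w4:
  start at 2
  read 'x': 2 → 1
  read 'x': 1 → 2
  read 'y': 2 → 0
  end 0, rejected
w5:
  start at 2
  read 'y': 2 → 0
  read 'x': 0 → 0
  read 'x': 0 → 0
  read 'y': 0 → 0
  end 0, rejected

w3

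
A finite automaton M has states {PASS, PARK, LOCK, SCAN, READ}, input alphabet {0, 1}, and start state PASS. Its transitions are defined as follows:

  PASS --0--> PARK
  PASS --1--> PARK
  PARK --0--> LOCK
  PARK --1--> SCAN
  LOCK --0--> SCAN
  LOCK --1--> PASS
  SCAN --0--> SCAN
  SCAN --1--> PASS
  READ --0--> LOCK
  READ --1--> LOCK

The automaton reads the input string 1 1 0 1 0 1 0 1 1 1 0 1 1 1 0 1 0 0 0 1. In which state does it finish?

PASS

start at PASS
read '1': PASS → PARK
read '1': PARK → SCAN
read '0': SCAN → SCAN
read '1': SCAN → PASS
read '0': PASS → PARK
read '1': PARK → SCAN
read '0': SCAN → SCAN
read '1': SCAN → PASS
read '1': PASS → PARK
read '1': PARK → SCAN
read '0': SCAN → SCAN
read '1': SCAN → PASS
read '1': PASS → PARK
read '1': PARK → SCAN
read '0': SCAN → SCAN
read '1': SCAN → PASS
read '0': PASS → PARK
read '0': PARK → LOCK
read '0': LOCK → SCAN
read '1': SCAN → PASS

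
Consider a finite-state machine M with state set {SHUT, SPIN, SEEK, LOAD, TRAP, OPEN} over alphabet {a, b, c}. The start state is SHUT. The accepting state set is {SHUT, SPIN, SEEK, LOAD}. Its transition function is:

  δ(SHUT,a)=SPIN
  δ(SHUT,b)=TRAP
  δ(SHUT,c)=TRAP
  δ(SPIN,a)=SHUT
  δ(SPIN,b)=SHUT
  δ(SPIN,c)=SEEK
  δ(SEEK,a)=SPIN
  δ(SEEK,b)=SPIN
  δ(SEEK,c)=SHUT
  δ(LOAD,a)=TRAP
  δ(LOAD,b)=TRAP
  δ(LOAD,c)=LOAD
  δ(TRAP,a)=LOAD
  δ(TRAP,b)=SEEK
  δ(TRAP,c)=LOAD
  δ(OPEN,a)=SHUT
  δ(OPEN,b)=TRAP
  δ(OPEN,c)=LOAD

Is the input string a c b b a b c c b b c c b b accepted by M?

Yes

start at SHUT
read 'a': SHUT → SPIN
read 'c': SPIN → SEEK
read 'b': SEEK → SPIN
read 'b': SPIN → SHUT
read 'a': SHUT → SPIN
read 'b': SPIN → SHUT
read 'c': SHUT → TRAP
read 'c': TRAP → LOAD
read 'b': LOAD → TRAP
read 'b': TRAP → SEEK
read 'c': SEEK → SHUT
read 'c': SHUT → TRAP
read 'b': TRAP → SEEK
read 'b': SEEK → SPIN
End state SPIN is accepting.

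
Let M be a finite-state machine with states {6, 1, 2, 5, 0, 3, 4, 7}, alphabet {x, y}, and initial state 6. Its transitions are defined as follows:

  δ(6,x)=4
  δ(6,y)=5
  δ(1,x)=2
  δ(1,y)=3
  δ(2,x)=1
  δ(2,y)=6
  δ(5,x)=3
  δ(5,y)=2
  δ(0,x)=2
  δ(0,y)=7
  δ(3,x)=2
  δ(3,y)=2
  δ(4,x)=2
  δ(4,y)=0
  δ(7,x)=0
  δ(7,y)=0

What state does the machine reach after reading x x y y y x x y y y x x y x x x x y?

6

6 → 4 → 2 → 6 → 5 → 2 → 1 → 2 → 6 → 5 → 2 → 1 → 2 → 6 → 4 → 2 → 1 → 2 → 6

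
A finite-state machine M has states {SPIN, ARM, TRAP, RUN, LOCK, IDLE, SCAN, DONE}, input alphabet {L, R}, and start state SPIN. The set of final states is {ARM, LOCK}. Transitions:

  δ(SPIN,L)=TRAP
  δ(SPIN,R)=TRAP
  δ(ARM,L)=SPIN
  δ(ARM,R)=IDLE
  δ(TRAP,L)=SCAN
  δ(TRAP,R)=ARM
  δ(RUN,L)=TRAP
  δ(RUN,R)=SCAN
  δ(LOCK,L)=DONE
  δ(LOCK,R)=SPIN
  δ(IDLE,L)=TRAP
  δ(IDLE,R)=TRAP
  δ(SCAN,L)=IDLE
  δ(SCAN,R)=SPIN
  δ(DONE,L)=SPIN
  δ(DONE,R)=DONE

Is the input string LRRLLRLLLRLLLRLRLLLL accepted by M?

No

Trace: SPIN -L-> TRAP -R-> ARM -R-> IDLE -L-> TRAP -L-> SCAN -R-> SPIN -L-> TRAP -L-> SCAN -L-> IDLE -R-> TRAP -L-> SCAN -L-> IDLE -L-> TRAP -R-> ARM -L-> SPIN -R-> TRAP -L-> SCAN -L-> IDLE -L-> TRAP -L-> SCAN
End state SCAN is not accepting.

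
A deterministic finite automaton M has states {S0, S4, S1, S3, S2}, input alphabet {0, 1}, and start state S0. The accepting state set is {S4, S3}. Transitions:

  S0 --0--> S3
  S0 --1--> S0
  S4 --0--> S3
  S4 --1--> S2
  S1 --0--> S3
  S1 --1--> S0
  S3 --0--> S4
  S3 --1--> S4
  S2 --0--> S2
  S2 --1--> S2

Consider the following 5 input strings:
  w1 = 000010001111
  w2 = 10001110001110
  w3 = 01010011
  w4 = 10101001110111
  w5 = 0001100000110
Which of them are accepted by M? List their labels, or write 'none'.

w1: Trace: S0 -0-> S3 -0-> S4 -0-> S3 -0-> S4 -1-> S2 -0-> S2 -0-> S2 -0-> S2 -1-> S2 -1-> S2 -1-> S2 -1-> S2  → end S2, rejected
w2: Trace: S0 -1-> S0 -0-> S3 -0-> S4 -0-> S3 -1-> S4 -1-> S2 -1-> S2 -0-> S2 -0-> S2 -0-> S2 -1-> S2 -1-> S2 -1-> S2 -0-> S2  → end S2, rejected
w3: Trace: S0 -0-> S3 -1-> S4 -0-> S3 -1-> S4 -0-> S3 -0-> S4 -1-> S2 -1-> S2  → end S2, rejected
w4: Trace: S0 -1-> S0 -0-> S3 -1-> S4 -0-> S3 -1-> S4 -0-> S3 -0-> S4 -1-> S2 -1-> S2 -1-> S2 -0-> S2 -1-> S2 -1-> S2 -1-> S2  → end S2, rejected
w5: Trace: S0 -0-> S3 -0-> S4 -0-> S3 -1-> S4 -1-> S2 -0-> S2 -0-> S2 -0-> S2 -0-> S2 -0-> S2 -1-> S2 -1-> S2 -0-> S2  → end S2, rejected

none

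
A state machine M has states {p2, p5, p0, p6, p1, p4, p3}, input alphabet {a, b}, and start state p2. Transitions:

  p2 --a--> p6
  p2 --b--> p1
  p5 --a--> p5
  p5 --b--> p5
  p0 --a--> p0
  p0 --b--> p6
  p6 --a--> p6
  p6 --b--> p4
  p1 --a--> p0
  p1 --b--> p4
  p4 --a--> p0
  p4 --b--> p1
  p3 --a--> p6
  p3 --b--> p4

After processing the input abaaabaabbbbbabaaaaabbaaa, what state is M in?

p2 → p6 → p4 → p0 → p0 → p0 → p6 → p6 → p6 → p4 → p1 → p4 → p1 → p4 → p0 → p6 → p6 → p6 → p6 → p6 → p6 → p4 → p1 → p0 → p0 → p0

p0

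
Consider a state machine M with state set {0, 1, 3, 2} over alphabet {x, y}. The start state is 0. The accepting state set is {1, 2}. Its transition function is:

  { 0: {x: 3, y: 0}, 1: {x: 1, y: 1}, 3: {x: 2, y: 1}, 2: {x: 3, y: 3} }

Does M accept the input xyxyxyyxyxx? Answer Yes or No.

Yes

start at 0
read 'x': 0 → 3
read 'y': 3 → 1
read 'x': 1 → 1
read 'y': 1 → 1
read 'x': 1 → 1
read 'y': 1 → 1
read 'y': 1 → 1
read 'x': 1 → 1
read 'y': 1 → 1
read 'x': 1 → 1
read 'x': 1 → 1
End state 1 is accepting.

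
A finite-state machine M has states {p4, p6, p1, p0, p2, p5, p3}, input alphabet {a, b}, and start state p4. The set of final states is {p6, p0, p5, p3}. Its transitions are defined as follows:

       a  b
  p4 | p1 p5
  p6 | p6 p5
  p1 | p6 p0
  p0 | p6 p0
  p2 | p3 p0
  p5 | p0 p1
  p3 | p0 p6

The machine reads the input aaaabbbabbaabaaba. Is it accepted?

start at p4
read 'a': p4 → p1
read 'a': p1 → p6
read 'a': p6 → p6
read 'a': p6 → p6
read 'b': p6 → p5
read 'b': p5 → p1
read 'b': p1 → p0
read 'a': p0 → p6
read 'b': p6 → p5
read 'b': p5 → p1
read 'a': p1 → p6
read 'a': p6 → p6
read 'b': p6 → p5
read 'a': p5 → p0
read 'a': p0 → p6
read 'b': p6 → p5
read 'a': p5 → p0
End state p0 is accepting.

Yes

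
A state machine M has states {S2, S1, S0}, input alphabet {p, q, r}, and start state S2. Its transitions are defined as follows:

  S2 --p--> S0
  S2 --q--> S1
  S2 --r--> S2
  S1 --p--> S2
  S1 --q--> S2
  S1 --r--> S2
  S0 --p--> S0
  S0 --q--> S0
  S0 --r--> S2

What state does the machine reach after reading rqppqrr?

S2

Trace: S2 -r-> S2 -q-> S1 -p-> S2 -p-> S0 -q-> S0 -r-> S2 -r-> S2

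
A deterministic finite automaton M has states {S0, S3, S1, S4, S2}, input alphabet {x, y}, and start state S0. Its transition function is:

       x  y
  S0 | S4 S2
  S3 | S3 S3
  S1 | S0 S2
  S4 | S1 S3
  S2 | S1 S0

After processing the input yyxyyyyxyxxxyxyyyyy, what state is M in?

S3

start at S0
read 'y': S0 → S2
read 'y': S2 → S0
read 'x': S0 → S4
read 'y': S4 → S3
read 'y': S3 → S3
read 'y': S3 → S3
read 'y': S3 → S3
read 'x': S3 → S3
read 'y': S3 → S3
read 'x': S3 → S3
read 'x': S3 → S3
read 'x': S3 → S3
read 'y': S3 → S3
read 'x': S3 → S3
read 'y': S3 → S3
read 'y': S3 → S3
read 'y': S3 → S3
read 'y': S3 → S3
read 'y': S3 → S3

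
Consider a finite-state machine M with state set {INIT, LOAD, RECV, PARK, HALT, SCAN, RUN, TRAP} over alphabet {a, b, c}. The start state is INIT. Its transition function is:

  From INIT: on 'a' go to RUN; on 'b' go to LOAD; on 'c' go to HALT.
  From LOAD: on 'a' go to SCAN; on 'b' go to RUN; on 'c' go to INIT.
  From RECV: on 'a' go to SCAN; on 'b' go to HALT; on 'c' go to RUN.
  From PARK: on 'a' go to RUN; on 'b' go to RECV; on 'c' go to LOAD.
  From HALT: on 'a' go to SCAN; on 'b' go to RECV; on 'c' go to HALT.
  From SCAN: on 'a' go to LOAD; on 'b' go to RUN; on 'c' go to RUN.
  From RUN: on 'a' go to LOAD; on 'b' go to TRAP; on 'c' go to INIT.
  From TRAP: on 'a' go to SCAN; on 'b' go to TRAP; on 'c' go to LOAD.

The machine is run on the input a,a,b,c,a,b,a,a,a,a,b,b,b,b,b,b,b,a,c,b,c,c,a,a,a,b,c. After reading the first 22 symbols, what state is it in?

start at INIT
read 'a': INIT → RUN
read 'a': RUN → LOAD
read 'b': LOAD → RUN
read 'c': RUN → INIT
read 'a': INIT → RUN
read 'b': RUN → TRAP
read 'a': TRAP → SCAN
read 'a': SCAN → LOAD
read 'a': LOAD → SCAN
read 'a': SCAN → LOAD
read 'b': LOAD → RUN
read 'b': RUN → TRAP
read 'b': TRAP → TRAP
read 'b': TRAP → TRAP
read 'b': TRAP → TRAP
read 'b': TRAP → TRAP
read 'b': TRAP → TRAP
read 'a': TRAP → SCAN
read 'c': SCAN → RUN
read 'b': RUN → TRAP
read 'c': TRAP → LOAD
read 'c': LOAD → INIT
After 22 symbols: INIT.

INIT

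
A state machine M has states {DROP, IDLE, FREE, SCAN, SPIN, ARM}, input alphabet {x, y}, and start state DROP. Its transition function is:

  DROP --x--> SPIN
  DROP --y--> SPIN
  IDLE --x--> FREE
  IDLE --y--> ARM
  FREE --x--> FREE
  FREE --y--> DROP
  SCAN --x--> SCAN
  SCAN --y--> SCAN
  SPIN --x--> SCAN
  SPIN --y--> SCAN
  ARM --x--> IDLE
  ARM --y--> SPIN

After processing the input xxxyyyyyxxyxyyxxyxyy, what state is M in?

Trace: DROP -x-> SPIN -x-> SCAN -x-> SCAN -y-> SCAN -y-> SCAN -y-> SCAN -y-> SCAN -y-> SCAN -x-> SCAN -x-> SCAN -y-> SCAN -x-> SCAN -y-> SCAN -y-> SCAN -x-> SCAN -x-> SCAN -y-> SCAN -x-> SCAN -y-> SCAN -y-> SCAN

SCAN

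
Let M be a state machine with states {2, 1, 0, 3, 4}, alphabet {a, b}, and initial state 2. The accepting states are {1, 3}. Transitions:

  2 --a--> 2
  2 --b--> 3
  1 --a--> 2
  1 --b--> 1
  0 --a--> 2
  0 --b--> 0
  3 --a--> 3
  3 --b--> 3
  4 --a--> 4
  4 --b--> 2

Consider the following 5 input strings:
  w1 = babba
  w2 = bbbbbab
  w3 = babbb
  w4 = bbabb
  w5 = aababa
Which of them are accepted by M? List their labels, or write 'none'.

w1:
  start at 2
  read 'b': 2 → 3
  read 'a': 3 → 3
  read 'b': 3 → 3
  read 'b': 3 → 3
  read 'a': 3 → 3
  end 3, accepted
w2:
  start at 2
  read 'b': 2 → 3
  read 'b': 3 → 3
  read 'b': 3 → 3
  read 'b': 3 → 3
  read 'b': 3 → 3
  read 'a': 3 → 3
  read 'b': 3 → 3
  end 3, accepted
w3:
  start at 2
  read 'b': 2 → 3
  read 'a': 3 → 3
  read 'b': 3 → 3
  read 'b': 3 → 3
  read 'b': 3 → 3
  end 3, accepted
w4:
  start at 2
  read 'b': 2 → 3
  read 'b': 3 → 3
  read 'a': 3 → 3
  read 'b': 3 → 3
  read 'b': 3 → 3
  end 3, accepted
w5:
  start at 2
  read 'a': 2 → 2
  read 'a': 2 → 2
  read 'b': 2 → 3
  read 'a': 3 → 3
  read 'b': 3 → 3
  read 'a': 3 → 3
  end 3, accepted

w1, w2, w3, w4, w5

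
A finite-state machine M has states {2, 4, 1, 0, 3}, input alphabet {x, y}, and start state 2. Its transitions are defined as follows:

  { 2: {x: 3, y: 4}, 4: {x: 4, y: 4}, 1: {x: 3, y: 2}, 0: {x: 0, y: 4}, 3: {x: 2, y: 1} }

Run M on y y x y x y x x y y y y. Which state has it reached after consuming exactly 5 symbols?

start at 2
read 'y': 2 → 4
read 'y': 4 → 4
read 'x': 4 → 4
read 'y': 4 → 4
read 'x': 4 → 4
After 5 symbols: 4.

4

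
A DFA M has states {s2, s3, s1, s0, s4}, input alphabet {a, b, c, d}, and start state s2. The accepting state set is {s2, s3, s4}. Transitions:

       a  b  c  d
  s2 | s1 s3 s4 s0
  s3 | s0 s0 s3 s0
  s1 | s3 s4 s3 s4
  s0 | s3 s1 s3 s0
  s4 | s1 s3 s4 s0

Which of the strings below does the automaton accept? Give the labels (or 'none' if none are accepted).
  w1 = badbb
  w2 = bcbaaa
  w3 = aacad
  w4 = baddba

w1, w2, w4

w1: Trace: s2 -b-> s3 -a-> s0 -d-> s0 -b-> s1 -b-> s4  → end s4, accepted
w2: Trace: s2 -b-> s3 -c-> s3 -b-> s0 -a-> s3 -a-> s0 -a-> s3  → end s3, accepted
w3: Trace: s2 -a-> s1 -a-> s3 -c-> s3 -a-> s0 -d-> s0  → end s0, rejected
w4: Trace: s2 -b-> s3 -a-> s0 -d-> s0 -d-> s0 -b-> s1 -a-> s3  → end s3, accepted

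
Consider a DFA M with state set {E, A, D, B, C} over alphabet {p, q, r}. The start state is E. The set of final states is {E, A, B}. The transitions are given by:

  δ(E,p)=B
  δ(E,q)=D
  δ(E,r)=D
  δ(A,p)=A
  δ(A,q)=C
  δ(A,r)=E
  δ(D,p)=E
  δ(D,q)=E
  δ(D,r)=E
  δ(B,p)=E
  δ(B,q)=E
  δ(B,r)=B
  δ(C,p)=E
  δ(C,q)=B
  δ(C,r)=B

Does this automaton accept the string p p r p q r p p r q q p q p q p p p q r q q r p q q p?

start at E
read 'p': E → B
read 'p': B → E
read 'r': E → D
read 'p': D → E
read 'q': E → D
read 'r': D → E
read 'p': E → B
read 'p': B → E
read 'r': E → D
read 'q': D → E
read 'q': E → D
read 'p': D → E
read 'q': E → D
read 'p': D → E
read 'q': E → D
read 'p': D → E
read 'p': E → B
read 'p': B → E
read 'q': E → D
read 'r': D → E
read 'q': E → D
read 'q': D → E
read 'r': E → D
read 'p': D → E
read 'q': E → D
read 'q': D → E
read 'p': E → B
End state B is accepting.

Yes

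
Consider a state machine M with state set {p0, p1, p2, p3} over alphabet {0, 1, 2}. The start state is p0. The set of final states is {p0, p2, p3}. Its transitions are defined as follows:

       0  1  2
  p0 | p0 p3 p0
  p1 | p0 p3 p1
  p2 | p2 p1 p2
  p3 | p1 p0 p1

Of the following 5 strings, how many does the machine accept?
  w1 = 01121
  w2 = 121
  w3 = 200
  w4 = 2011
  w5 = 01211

w1:
  start at p0
  read '0': p0 → p0
  read '1': p0 → p3
  read '1': p3 → p0
  read '2': p0 → p0
  read '1': p0 → p3
  end p3, accepted
w2:
  start at p0
  read '1': p0 → p3
  read '2': p3 → p1
  read '1': p1 → p3
  end p3, accepted
w3:
  start at p0
  read '2': p0 → p0
  read '0': p0 → p0
  read '0': p0 → p0
  end p0, accepted
w4:
  start at p0
  read '2': p0 → p0
  read '0': p0 → p0
  read '1': p0 → p3
  read '1': p3 → p0
  end p0, accepted
w5:
  start at p0
  read '0': p0 → p0
  read '1': p0 → p3
  read '2': p3 → p1
  read '1': p1 → p3
  read '1': p3 → p0
  end p0, accepted

5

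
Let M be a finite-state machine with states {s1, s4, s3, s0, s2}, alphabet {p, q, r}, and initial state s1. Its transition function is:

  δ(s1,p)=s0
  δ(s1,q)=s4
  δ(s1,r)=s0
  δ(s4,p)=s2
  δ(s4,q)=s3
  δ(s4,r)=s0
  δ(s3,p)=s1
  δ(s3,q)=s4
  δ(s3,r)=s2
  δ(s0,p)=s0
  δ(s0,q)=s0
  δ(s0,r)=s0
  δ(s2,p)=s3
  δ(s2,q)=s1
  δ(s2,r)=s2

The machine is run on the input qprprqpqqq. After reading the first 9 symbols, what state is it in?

start at s1
read 'q': s1 → s4
read 'p': s4 → s2
read 'r': s2 → s2
read 'p': s2 → s3
read 'r': s3 → s2
read 'q': s2 → s1
read 'p': s1 → s0
read 'q': s0 → s0
read 'q': s0 → s0
After 9 symbols: s0.

s0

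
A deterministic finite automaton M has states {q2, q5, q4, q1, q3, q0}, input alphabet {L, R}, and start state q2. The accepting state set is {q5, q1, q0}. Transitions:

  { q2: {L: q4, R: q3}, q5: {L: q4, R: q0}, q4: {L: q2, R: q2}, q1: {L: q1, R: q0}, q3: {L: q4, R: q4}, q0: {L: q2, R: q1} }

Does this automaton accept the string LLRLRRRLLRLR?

No

Trace: q2 -L-> q4 -L-> q2 -R-> q3 -L-> q4 -R-> q2 -R-> q3 -R-> q4 -L-> q2 -L-> q4 -R-> q2 -L-> q4 -R-> q2
End state q2 is not accepting.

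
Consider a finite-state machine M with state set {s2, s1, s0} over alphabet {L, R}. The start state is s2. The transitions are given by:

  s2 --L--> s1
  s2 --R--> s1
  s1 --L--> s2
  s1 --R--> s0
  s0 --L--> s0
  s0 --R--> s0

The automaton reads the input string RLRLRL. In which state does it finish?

Trace: s2 -R-> s1 -L-> s2 -R-> s1 -L-> s2 -R-> s1 -L-> s2

s2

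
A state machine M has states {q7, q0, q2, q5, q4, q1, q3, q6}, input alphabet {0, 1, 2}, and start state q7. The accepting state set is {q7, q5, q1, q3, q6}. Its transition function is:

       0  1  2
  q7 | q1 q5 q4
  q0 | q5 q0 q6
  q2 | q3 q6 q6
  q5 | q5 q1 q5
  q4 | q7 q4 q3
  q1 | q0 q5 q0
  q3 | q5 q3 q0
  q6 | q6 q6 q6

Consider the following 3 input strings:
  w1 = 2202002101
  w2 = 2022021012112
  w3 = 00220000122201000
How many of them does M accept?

2

w1: q7 → q4 → q3 → q5 → q5 → q5 → q5 → q5 → q1 → q0 → q0  → end q0, rejected
w2: q7 → q4 → q7 → q4 → q3 → q5 → q5 → q1 → q0 → q0 → q6 → q6 → q6 → q6  → end q6, accepted
w3: q7 → q1 → q0 → q6 → q6 → q6 → q6 → q6 → q6 → q6 → q6 → q6 → q6 → q6 → q6 → q6 → q6 → q6  → end q6, accepted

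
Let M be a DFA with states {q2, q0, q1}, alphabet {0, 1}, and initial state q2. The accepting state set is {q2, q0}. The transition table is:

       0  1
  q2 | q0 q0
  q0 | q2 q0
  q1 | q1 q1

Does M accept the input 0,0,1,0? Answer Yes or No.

q2 → q0 → q2 → q0 → q2
End state q2 is accepting.

Yes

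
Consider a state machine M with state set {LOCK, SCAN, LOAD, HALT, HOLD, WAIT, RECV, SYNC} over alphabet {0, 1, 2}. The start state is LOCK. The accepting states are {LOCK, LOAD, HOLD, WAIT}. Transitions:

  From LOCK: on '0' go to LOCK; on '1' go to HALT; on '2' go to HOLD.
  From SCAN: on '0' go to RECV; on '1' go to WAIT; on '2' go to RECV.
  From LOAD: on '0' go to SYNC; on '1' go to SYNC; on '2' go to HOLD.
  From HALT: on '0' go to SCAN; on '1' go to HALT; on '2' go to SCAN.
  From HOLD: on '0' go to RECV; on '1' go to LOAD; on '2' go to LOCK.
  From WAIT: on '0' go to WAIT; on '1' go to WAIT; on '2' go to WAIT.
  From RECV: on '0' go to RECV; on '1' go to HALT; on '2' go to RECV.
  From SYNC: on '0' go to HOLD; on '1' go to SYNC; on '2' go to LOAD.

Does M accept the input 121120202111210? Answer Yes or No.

Yes

start at LOCK
read '1': LOCK → HALT
read '2': HALT → SCAN
read '1': SCAN → WAIT
read '1': WAIT → WAIT
read '2': WAIT → WAIT
read '0': WAIT → WAIT
read '2': WAIT → WAIT
read '0': WAIT → WAIT
read '2': WAIT → WAIT
read '1': WAIT → WAIT
read '1': WAIT → WAIT
read '1': WAIT → WAIT
read '2': WAIT → WAIT
read '1': WAIT → WAIT
read '0': WAIT → WAIT
End state WAIT is accepting.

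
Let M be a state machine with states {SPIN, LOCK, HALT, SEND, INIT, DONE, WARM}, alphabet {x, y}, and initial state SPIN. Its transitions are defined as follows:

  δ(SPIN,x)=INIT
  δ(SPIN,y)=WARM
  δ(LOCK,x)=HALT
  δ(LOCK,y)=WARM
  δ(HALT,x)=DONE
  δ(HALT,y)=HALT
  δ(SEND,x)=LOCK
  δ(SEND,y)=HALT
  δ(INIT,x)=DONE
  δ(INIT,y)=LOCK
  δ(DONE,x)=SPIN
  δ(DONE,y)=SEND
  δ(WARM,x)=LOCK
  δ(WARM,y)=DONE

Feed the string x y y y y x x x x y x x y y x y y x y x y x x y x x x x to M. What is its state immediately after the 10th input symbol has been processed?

Trace: SPIN -x-> INIT -y-> LOCK -y-> WARM -y-> DONE -y-> SEND -x-> LOCK -x-> HALT -x-> DONE -x-> SPIN -y-> WARM
After 10 symbols: WARM.

WARM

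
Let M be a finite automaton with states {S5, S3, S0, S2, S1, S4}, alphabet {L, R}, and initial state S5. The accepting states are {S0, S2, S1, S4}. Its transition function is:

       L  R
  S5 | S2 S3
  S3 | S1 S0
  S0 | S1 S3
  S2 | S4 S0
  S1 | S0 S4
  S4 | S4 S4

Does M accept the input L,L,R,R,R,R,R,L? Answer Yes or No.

Trace: S5 -L-> S2 -L-> S4 -R-> S4 -R-> S4 -R-> S4 -R-> S4 -R-> S4 -L-> S4
End state S4 is accepting.

Yes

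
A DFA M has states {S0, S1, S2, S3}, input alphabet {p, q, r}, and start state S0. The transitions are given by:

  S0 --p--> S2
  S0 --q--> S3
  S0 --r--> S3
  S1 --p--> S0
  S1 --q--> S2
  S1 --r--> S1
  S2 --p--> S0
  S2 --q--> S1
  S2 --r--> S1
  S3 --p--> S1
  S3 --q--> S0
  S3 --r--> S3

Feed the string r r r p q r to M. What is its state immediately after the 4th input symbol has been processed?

S0 → S3 → S3 → S3 → S1
After 4 symbols: S1.

S1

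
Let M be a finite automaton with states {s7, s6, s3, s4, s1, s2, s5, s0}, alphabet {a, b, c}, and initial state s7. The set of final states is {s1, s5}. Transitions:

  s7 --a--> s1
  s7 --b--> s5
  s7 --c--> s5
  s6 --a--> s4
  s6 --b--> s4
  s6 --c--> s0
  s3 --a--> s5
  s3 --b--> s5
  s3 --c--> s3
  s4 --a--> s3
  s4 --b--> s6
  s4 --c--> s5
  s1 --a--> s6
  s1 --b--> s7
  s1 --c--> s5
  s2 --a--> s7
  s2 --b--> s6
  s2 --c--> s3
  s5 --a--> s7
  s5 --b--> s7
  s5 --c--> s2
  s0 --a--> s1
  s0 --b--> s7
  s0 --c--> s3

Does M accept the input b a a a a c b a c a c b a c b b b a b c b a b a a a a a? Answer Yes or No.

start at s7
read 'b': s7 → s5
read 'a': s5 → s7
read 'a': s7 → s1
read 'a': s1 → s6
read 'a': s6 → s4
read 'c': s4 → s5
read 'b': s5 → s7
read 'a': s7 → s1
read 'c': s1 → s5
read 'a': s5 → s7
read 'c': s7 → s5
read 'b': s5 → s7
read 'a': s7 → s1
read 'c': s1 → s5
read 'b': s5 → s7
read 'b': s7 → s5
read 'b': s5 → s7
read 'a': s7 → s1
read 'b': s1 → s7
read 'c': s7 → s5
read 'b': s5 → s7
read 'a': s7 → s1
read 'b': s1 → s7
read 'a': s7 → s1
read 'a': s1 → s6
read 'a': s6 → s4
read 'a': s4 → s3
read 'a': s3 → s5
End state s5 is accepting.

Yes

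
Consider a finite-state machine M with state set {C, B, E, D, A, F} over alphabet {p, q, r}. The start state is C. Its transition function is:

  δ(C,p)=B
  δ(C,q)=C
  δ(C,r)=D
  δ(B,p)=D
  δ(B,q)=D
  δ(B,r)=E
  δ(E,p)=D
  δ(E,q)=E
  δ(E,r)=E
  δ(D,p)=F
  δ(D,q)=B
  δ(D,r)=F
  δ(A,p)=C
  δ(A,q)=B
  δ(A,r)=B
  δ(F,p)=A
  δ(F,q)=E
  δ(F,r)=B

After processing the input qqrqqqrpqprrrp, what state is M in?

D

Trace: C -q-> C -q-> C -r-> D -q-> B -q-> D -q-> B -r-> E -p-> D -q-> B -p-> D -r-> F -r-> B -r-> E -p-> D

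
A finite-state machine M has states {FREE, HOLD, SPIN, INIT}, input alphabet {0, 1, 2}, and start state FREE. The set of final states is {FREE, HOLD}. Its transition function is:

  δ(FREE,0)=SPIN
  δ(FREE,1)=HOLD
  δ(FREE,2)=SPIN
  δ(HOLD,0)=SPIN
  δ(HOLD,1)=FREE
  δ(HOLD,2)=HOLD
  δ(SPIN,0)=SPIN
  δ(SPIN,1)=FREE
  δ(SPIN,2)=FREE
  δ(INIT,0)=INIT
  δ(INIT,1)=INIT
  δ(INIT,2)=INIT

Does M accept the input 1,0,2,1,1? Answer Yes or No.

Trace: FREE -1-> HOLD -0-> SPIN -2-> FREE -1-> HOLD -1-> FREE
End state FREE is accepting.

Yes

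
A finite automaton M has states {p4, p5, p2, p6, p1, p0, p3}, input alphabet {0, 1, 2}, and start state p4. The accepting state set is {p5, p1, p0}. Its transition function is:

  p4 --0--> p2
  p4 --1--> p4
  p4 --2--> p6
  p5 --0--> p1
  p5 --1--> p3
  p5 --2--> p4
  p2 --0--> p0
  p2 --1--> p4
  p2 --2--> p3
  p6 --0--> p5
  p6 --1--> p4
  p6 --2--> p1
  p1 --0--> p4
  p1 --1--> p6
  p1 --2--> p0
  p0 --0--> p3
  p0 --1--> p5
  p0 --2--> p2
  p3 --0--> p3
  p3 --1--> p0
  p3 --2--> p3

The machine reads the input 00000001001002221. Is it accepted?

Yes

p4 → p2 → p0 → p3 → p3 → p3 → p3 → p3 → p0 → p3 → p3 → p0 → p3 → p3 → p3 → p3 → p3 → p0
End state p0 is accepting.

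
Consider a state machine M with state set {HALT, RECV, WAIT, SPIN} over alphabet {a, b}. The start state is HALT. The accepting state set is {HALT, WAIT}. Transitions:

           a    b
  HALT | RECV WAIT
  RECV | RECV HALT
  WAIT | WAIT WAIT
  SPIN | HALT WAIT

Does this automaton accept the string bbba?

start at HALT
read 'b': HALT → WAIT
read 'b': WAIT → WAIT
read 'b': WAIT → WAIT
read 'a': WAIT → WAIT
End state WAIT is accepting.

Yes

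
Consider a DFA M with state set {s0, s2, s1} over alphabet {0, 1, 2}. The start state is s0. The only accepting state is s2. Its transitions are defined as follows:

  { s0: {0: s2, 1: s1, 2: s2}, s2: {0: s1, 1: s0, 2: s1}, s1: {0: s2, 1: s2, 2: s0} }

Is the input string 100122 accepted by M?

No

Trace: s0 -1-> s1 -0-> s2 -0-> s1 -1-> s2 -2-> s1 -2-> s0
End state s0 is not accepting.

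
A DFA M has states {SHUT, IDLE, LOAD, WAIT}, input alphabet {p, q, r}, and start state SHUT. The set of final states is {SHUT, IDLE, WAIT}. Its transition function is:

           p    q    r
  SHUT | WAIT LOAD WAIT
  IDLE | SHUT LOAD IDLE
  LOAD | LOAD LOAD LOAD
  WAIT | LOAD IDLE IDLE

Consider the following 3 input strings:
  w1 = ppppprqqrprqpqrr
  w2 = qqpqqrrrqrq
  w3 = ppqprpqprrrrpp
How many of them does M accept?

w1:
  start at SHUT
  read 'p': SHUT → WAIT
  read 'p': WAIT → LOAD
  read 'p': LOAD → LOAD
  read 'p': LOAD → LOAD
  read 'p': LOAD → LOAD
  read 'r': LOAD → LOAD
  read 'q': LOAD → LOAD
  read 'q': LOAD → LOAD
  read 'r': LOAD → LOAD
  read 'p': LOAD → LOAD
  read 'r': LOAD → LOAD
  read 'q': LOAD → LOAD
  read 'p': LOAD → LOAD
  read 'q': LOAD → LOAD
  read 'r': LOAD → LOAD
  read 'r': LOAD → LOAD
  end LOAD, rejected
w2:
  start at SHUT
  read 'q': SHUT → LOAD
  read 'q': LOAD → LOAD
  read 'p': LOAD → LOAD
  read 'q': LOAD → LOAD
  read 'q': LOAD → LOAD
  read 'r': LOAD → LOAD
  read 'r': LOAD → LOAD
  read 'r': LOAD → LOAD
  read 'q': LOAD → LOAD
  read 'r': LOAD → LOAD
  read 'q': LOAD → LOAD
  end LOAD, rejected
w3:
  start at SHUT
  read 'p': SHUT → WAIT
  read 'p': WAIT → LOAD
  read 'q': LOAD → LOAD
  read 'p': LOAD → LOAD
  read 'r': LOAD → LOAD
  read 'p': LOAD → LOAD
  read 'q': LOAD → LOAD
  read 'p': LOAD → LOAD
  read 'r': LOAD → LOAD
  read 'r': LOAD → LOAD
  read 'r': LOAD → LOAD
  read 'r': LOAD → LOAD
  read 'p': LOAD → LOAD
  read 'p': LOAD → LOAD
  end LOAD, rejected

0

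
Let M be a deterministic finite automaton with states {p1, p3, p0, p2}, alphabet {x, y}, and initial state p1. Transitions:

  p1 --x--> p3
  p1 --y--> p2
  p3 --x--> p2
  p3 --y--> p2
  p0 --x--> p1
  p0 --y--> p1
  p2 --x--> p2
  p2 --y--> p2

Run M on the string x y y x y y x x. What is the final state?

p1 → p3 → p2 → p2 → p2 → p2 → p2 → p2 → p2

p2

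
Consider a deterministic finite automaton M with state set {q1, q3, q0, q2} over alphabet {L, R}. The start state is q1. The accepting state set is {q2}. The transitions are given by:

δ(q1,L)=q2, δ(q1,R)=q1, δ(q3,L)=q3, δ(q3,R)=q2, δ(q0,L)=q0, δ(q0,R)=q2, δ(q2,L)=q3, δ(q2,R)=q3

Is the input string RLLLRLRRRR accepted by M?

Trace: q1 -R-> q1 -L-> q2 -L-> q3 -L-> q3 -R-> q2 -L-> q3 -R-> q2 -R-> q3 -R-> q2 -R-> q3
End state q3 is not accepting.

No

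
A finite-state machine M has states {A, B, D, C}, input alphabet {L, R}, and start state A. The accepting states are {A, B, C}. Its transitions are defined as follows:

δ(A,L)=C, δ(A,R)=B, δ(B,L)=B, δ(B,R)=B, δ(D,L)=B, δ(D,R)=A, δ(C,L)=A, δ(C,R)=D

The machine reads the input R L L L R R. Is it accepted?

start at A
read 'R': A → B
read 'L': B → B
read 'L': B → B
read 'L': B → B
read 'R': B → B
read 'R': B → B
End state B is accepting.

Yes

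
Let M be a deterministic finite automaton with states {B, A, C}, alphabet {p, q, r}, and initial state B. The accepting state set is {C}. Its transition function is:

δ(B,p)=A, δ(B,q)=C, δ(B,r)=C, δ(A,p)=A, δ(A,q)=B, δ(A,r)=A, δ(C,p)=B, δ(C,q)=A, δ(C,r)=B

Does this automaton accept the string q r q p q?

B → C → B → C → B → C
End state C is accepting.

Yes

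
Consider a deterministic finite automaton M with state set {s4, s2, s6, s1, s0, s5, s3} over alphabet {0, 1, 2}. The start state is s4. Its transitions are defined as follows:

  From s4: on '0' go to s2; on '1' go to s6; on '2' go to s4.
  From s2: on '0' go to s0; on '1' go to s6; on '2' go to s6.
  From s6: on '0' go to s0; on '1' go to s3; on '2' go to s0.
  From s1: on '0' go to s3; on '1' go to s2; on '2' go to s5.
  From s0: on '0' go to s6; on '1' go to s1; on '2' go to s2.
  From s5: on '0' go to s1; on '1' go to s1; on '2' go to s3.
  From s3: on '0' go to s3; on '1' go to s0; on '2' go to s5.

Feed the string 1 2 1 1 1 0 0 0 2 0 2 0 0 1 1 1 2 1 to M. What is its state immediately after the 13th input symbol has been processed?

s6

Trace: s4 -1-> s6 -2-> s0 -1-> s1 -1-> s2 -1-> s6 -0-> s0 -0-> s6 -0-> s0 -2-> s2 -0-> s0 -2-> s2 -0-> s0 -0-> s6
After 13 symbols: s6.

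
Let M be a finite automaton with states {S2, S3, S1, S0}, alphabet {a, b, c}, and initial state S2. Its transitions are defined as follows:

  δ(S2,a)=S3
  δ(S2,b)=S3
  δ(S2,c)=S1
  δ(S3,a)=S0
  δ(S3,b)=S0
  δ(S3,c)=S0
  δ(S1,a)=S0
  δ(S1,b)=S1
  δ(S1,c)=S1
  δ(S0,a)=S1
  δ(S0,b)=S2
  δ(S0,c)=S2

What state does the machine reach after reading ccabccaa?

start at S2
read 'c': S2 → S1
read 'c': S1 → S1
read 'a': S1 → S0
read 'b': S0 → S2
read 'c': S2 → S1
read 'c': S1 → S1
read 'a': S1 → S0
read 'a': S0 → S1

S1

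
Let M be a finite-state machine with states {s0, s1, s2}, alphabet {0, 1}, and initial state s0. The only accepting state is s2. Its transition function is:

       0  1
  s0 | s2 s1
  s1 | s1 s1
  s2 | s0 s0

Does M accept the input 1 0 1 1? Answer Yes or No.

s0 → s1 → s1 → s1 → s1
End state s1 is not accepting.

No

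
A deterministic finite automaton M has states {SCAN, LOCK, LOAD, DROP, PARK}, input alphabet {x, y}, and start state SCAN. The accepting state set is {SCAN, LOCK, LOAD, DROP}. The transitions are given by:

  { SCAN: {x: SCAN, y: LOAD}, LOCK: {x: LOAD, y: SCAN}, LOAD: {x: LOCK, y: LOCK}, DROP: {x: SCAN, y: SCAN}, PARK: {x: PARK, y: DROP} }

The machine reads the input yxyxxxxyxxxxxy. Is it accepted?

SCAN → LOAD → LOCK → SCAN → SCAN → SCAN → SCAN → SCAN → LOAD → LOCK → LOAD → LOCK → LOAD → LOCK → SCAN
End state SCAN is accepting.

Yes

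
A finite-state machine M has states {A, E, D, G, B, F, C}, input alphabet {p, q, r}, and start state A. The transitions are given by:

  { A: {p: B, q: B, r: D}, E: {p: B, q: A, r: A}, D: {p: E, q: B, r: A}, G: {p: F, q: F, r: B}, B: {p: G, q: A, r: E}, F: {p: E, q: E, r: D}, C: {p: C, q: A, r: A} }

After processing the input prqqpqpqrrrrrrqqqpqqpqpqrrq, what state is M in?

Trace: A -p-> B -r-> E -q-> A -q-> B -p-> G -q-> F -p-> E -q-> A -r-> D -r-> A -r-> D -r-> A -r-> D -r-> A -q-> B -q-> A -q-> B -p-> G -q-> F -q-> E -p-> B -q-> A -p-> B -q-> A -r-> D -r-> A -q-> B

B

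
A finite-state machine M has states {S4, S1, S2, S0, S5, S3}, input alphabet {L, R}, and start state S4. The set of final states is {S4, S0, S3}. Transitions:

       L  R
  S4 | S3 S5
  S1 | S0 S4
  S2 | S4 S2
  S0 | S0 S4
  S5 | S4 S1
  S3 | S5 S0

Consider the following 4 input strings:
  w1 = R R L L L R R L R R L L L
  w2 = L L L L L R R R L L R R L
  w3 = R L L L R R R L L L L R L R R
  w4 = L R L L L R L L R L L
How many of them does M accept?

3

w1: S4 → S5 → S1 → S0 → S0 → S0 → S4 → S5 → S4 → S5 → S1 → S0 → S0 → S0  → end S0, accepted
w2: S4 → S3 → S5 → S4 → S3 → S5 → S1 → S4 → S5 → S4 → S3 → S0 → S4 → S3  → end S3, accepted
w3: S4 → S5 → S4 → S3 → S5 → S1 → S4 → S5 → S4 → S3 → S5 → S4 → S5 → S4 → S5 → S1  → end S1, rejected
w4: S4 → S3 → S0 → S0 → S0 → S0 → S4 → S3 → S5 → S1 → S0 → S0  → end S0, accepted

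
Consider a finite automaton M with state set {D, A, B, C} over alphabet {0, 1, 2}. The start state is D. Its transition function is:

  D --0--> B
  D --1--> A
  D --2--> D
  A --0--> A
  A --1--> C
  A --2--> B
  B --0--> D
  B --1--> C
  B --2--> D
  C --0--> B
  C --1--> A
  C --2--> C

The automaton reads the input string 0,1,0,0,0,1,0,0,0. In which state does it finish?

start at D
read '0': D → B
read '1': B → C
read '0': C → B
read '0': B → D
read '0': D → B
read '1': B → C
read '0': C → B
read '0': B → D
read '0': D → B

B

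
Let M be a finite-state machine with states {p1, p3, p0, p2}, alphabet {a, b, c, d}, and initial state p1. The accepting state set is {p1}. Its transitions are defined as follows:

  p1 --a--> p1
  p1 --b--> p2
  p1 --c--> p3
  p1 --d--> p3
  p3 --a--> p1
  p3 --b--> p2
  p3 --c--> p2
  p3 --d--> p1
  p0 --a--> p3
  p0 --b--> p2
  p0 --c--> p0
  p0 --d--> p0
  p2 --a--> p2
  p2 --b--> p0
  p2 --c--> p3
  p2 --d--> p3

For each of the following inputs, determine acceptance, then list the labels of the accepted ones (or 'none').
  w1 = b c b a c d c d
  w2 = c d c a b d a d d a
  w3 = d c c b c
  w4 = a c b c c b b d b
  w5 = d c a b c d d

w1: p1 → p2 → p3 → p2 → p2 → p3 → p1 → p3 → p1  → end p1, accepted
w2: p1 → p3 → p1 → p3 → p1 → p2 → p3 → p1 → p3 → p1 → p1  → end p1, accepted
w3: p1 → p3 → p2 → p3 → p2 → p3  → end p3, rejected
w4: p1 → p1 → p3 → p2 → p3 → p2 → p0 → p2 → p3 → p2  → end p2, rejected
w5: p1 → p3 → p2 → p2 → p0 → p0 → p0 → p0  → end p0, rejected

w1, w2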